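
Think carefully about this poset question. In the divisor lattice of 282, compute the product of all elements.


Divisors of 282: [1, 2, 3, 6, 47, 94, 141, 282]
Product = n^(d(n)/2) = 282^(8/2)
Product = 6324066576


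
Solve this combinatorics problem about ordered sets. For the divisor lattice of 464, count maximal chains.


A maximal chain goes from the minimum element to a maximal element via cover relations.
Counting all min-to-max paths in the cover graph.
Total maximal chains: 5


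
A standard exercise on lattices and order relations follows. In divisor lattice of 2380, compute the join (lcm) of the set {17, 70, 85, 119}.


In a divisor lattice, join = lcm (least common multiple).
Compute lcm iteratively: start with first element, then lcm(current, next).
Elements: [17, 70, 85, 119]
lcm(17,70) = 1190
lcm(1190,85) = 1190
lcm(1190,119) = 1190
Final lcm = 1190


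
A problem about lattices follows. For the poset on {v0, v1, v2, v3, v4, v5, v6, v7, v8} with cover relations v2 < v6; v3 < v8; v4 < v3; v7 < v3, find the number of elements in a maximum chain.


A chain is a totally ordered subset; we count the number of elements in a maximum chain.
Compute, for each element x, the size of the longest chain ending at x:
  v0: 1
  v1: 1
  v2: 1
  v4: 1
  v5: 1
  v7: 1
  ...
A maximum chain: v4 < v3 < v8
Number of elements in the longest chain: 3


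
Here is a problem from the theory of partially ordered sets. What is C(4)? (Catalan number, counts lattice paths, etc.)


C(n) = C(2n, n) / (n+1).
C(8, 4) = 70
C(4) = 70 / 5 = 14


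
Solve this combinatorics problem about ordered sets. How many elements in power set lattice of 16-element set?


Power set = 2^n.
2^16 = 65536


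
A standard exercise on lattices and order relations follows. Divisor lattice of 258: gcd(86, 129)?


Meet=gcd.
gcd(86,129)=43


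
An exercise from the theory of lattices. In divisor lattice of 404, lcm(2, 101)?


Join=lcm.
gcd(2,101)=1
lcm=202


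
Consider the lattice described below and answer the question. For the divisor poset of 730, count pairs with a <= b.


The order relation is {(a,b) : a <= b}, reflexive so it includes (a,a).
Examples: (1,1), (1,10), (1,146), (1,2), (1,365), ...
Total ordered pairs: 27


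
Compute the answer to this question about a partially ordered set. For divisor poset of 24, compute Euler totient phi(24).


phi(n) = n * prod_{p|n} (1 - 1/p).
Prime divisors of 24: [2, 3]
phi(24) = 24 * (1 - 1/2) * (1 - 1/3)
phi(24) = 8


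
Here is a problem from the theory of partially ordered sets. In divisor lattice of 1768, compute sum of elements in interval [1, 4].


Interval [1,4] in divisors of 1768: [1, 2, 4]
Sum = 7


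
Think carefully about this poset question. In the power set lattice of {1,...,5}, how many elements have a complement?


An element a is complemented if some b has a meet b = bottom, a join b = top.
every subset A has complement S\A, so all elements are complemented.
Complemented elements: {}, {1}, {2}, {3}, {4}, {5}, ... (26 more)
Count: 32


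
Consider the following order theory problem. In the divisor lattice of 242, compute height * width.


Height = length of longest chain minus 1; width = size of largest antichain.
A maximum chain: 1 | 11 | 121 | 242  (height 3).
A maximum antichain: {2, 11}  (width 2).
Product = 3 * 2 = 6


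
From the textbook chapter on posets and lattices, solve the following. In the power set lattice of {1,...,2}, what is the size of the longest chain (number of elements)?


A chain is a totally ordered subset; we count the number of elements in a maximum chain.
Compute, for each element x, the size of the longest chain ending at x:
  {}: 1
  {1}: 2
  {2}: 2
  {1,2}: 3
A maximum chain: {} < {1} < {1,2}
Number of elements in the longest chain: 3


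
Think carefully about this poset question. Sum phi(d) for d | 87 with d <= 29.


Divisors of 87 up to 29: [1, 3, 29]
phi values: [1, 2, 28]
Sum = 31


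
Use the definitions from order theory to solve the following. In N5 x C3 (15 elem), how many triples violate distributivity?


Distributive law: a ^ (b v c) = (a ^ b) v (a ^ c).
Check all 15^3 = 3375 ordered triples (a,b,c).
  e.g. a=(b,0), b=(a,0), c=(c,0): lhs=(b,0) != rhs=(a,0)
  e.g. a=(b,0), b=(a,0), c=(c,1): lhs=(b,0) != rhs=(a,0)
Total violating triples: 54


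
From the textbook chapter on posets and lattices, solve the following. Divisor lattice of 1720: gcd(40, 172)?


Meet=gcd.
gcd(40,172)=4


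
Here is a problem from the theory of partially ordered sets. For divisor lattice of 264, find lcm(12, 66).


In a divisor lattice, join = lcm (least common multiple).
Compute lcm iteratively: start with first element, then lcm(current, next).
Elements: [12, 66]
lcm(12,66) = 132
Final lcm = 132


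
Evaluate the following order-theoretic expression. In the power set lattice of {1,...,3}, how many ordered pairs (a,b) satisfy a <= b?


The order relation is {(a,b) : a <= b}, reflexive so it includes (a,a).
Examples: ({},{}), ({},{1,2}), ({},{1,2,3}), ({},{1,3}), ({},{1}), ...
Total ordered pairs: 27


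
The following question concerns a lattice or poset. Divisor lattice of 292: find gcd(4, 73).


In a divisor lattice, meet = gcd (greatest common divisor).
By Euclidean algorithm or factoring: gcd(4,73) = 1


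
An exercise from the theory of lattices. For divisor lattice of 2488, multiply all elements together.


Divisors of 2488: [1, 2, 4, 8, 311, 622, 1244, 2488]
Product = n^(d(n)/2) = 2488^(8/2)
Product = 38317882740736


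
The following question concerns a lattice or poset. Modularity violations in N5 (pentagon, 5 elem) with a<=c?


Modular law: if a <= c then a v (b ^ c) = (a v b) ^ c.
Check all triples (a,b,c) with a <= c among 5 elements.
  e.g. a=a, b=c, c=b: lhs=a != rhs=b
Total violating triples: 1


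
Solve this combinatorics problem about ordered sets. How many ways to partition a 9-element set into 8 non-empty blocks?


S(n,k) = k*S(n-1,k) + S(n-1,k-1).
S(8,8) = 1, S(8,7) = 28
S(9,8) = 8*1 + 28 = 8 + 28
S(9,8) = 36


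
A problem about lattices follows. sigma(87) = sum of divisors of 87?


sigma(n) = sum of divisors.
Divisors of 87: [1, 3, 29, 87]
Sum = 120


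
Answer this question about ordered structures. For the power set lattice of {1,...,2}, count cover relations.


A cover relation a -< b holds when a < b with no c strictly between.
Cover relations:
  {} -< {1}
  {} -< {2}
  {1} -< {1,2}
  {2} -< {1,2}
Total: 4


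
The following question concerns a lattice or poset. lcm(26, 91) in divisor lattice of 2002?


Join=lcm.
gcd(26,91)=13
lcm=182


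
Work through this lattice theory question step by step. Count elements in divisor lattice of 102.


Divisors of 102: [1, 2, 3, 6, 17, 34, 51, 102]
Count: 8


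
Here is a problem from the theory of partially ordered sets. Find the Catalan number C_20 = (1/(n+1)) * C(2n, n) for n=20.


C(n) = C(2n, n) / (n+1).
C(40, 20) = 137846528820
C(20) = 137846528820 / 21 = 6564120420


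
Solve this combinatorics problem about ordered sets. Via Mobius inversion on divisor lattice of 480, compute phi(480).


phi(n) = n * prod_{p|n} (1 - 1/p).
Prime divisors of 480: [2, 3, 5]
phi(480) = 480 * (1 - 1/2) * (1 - 1/3) * (1 - 1/5)
phi(480) = 128


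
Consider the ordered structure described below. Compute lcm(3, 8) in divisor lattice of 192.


In a divisor lattice, join = lcm (least common multiple).
gcd(3,8) = 1
lcm(3,8) = 3*8/gcd = 24/1 = 24


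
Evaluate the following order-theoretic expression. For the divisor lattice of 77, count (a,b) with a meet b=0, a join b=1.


Complement pair (a,b): a meet b = bottom, a join b = top.
Here: gcd(a,b)=1 and lcm(a,b)=77, i.e. a*b=77 with a,b coprime.
Pairs found: (1,77), (7,11), (11,7), (77,1)
Total ordered pairs: 4


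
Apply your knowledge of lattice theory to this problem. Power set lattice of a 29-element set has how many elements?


Power set = 2^n.
2^29 = 536870912


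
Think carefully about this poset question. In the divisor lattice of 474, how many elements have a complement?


An element a is complemented if some b has a meet b = bottom, a join b = top.
a is complemented iff gcd(a, n/a)=1, i.e. a is a unitary divisor of 474.
Complemented elements: 1, 2, 3, 6, 79, 158, ... (2 more)
Count: 8


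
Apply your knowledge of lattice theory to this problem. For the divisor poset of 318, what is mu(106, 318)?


In a divisor lattice, mu(a,b) = mu(b/a) where mu is the classical Mobius function.
b/a = 318/106 = 3
Prime factorization of 3: primes [3]
3 is squarefree with 1 prime factor(s), so mu(3) = (-1)^1 = -1


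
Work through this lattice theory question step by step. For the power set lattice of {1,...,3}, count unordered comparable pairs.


A comparable pair {a,b} has a < b or b < a in the order.
Count unordered pairs where one element is strictly below the other.
Examples: {{},{1}}, {{},{2}}, {{},{3}}, {{},{1,2}}, ...
Total comparable pairs: 19


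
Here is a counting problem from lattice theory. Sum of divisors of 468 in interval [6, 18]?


Interval [6,18] in divisors of 468: [6, 18]
Sum = 24


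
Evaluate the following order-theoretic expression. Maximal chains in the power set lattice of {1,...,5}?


A maximal chain goes from the minimum element to a maximal element via cover relations.
Counting all min-to-max paths in the cover graph.
Total maximal chains: 120


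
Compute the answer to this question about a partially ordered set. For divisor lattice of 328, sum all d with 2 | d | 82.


Interval [2,82] in divisors of 328: [2, 82]
Sum = 84


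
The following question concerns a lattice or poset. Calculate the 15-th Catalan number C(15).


C(n) = C(2n, n) / (n+1).
C(30, 15) = 155117520
C(15) = 155117520 / 16 = 9694845


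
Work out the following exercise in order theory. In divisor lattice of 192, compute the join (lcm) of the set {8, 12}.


In a divisor lattice, join = lcm (least common multiple).
Compute lcm iteratively: start with first element, then lcm(current, next).
Elements: [8, 12]
lcm(8,12) = 24
Final lcm = 24


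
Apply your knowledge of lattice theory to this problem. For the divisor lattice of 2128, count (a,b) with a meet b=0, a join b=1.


Complement pair (a,b): a meet b = bottom, a join b = top.
Here: gcd(a,b)=1 and lcm(a,b)=2128, i.e. a*b=2128 with a,b coprime.
Pairs found: (1,2128), (7,304), (16,133), (19,112), ... (4 more)
Total ordered pairs: 8


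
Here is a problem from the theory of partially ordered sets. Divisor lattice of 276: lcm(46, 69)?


Join=lcm.
gcd(46,69)=23
lcm=138


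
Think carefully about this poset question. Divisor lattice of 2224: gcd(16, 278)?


Meet=gcd.
gcd(16,278)=2


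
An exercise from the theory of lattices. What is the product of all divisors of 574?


Divisors of 574: [1, 2, 7, 14, 41, 82, 287, 574]
Product = n^(d(n)/2) = 574^(8/2)
Product = 108554434576


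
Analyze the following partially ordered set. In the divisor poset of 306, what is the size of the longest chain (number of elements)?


A chain is a totally ordered subset; we count the number of elements in a maximum chain.
Compute, for each element x, the size of the longest chain ending at x:
  1: 1
  2: 2
  3: 2
  17: 2
  9: 3
  6: 3
  ...
A maximum chain: 1 < 2 < 6 < 18 < 306
Number of elements in the longest chain: 5


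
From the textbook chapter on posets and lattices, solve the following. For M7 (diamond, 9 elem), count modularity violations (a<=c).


Modular law: if a <= c then a v (b ^ c) = (a v b) ^ c.
Check all triples (a,b,c) with a <= c among 9 elements.
This lattice is modular (diamonds M_m and their chain-products are modular).
Total violating triples: 0


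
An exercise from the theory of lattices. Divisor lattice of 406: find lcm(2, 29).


In a divisor lattice, join = lcm (least common multiple).
gcd(2,29) = 1
lcm(2,29) = 2*29/gcd = 58/1 = 58


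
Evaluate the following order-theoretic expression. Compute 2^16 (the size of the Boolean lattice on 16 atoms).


Power set = 2^n.
2^16 = 65536


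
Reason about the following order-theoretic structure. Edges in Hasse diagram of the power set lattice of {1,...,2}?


A cover relation a -< b holds when a < b with no c strictly between.
Cover relations:
  {} -< {1}
  {} -< {2}
  {1} -< {1,2}
  {2} -< {1,2}
Total: 4


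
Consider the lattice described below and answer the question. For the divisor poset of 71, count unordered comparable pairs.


A comparable pair {a,b} has a < b or b < a in the order.
Count unordered pairs where one element is strictly below the other.
Examples: {1,71}
Total comparable pairs: 1


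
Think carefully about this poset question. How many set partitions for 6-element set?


B(n) = number of set partitions of an n-element set.
B(n) satisfies the recurrence: B(n+1) = sum_k C(n,k)*B(k).
B(6) = 203


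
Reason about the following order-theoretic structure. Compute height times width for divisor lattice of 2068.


Height = length of longest chain minus 1; width = size of largest antichain.
A maximum chain: 1 | 47 | 517 | 1034 | 2068  (height 4).
A maximum antichain: {4, 22, 94, 517}  (width 4).
Product = 4 * 4 = 16


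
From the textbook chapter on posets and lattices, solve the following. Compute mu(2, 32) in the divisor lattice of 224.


In a divisor lattice, mu(a,b) = mu(b/a) where mu is the classical Mobius function.
b/a = 32/2 = 16
Prime factorization of 16: primes [2]
16 is not squarefree, so mu(16) = 0


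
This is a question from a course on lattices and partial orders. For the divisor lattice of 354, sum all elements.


sigma(n) = sum of divisors.
Divisors of 354: [1, 2, 3, 6, 59, 118, 177, 354]
Sum = 720


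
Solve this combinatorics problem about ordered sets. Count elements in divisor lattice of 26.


Divisors of 26: [1, 2, 13, 26]
Count: 4


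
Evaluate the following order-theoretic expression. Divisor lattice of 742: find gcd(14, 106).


In a divisor lattice, meet = gcd (greatest common divisor).
By Euclidean algorithm or factoring: gcd(14,106) = 2


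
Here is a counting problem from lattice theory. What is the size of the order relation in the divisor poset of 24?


The order relation is {(a,b) : a <= b}, reflexive so it includes (a,a).
Examples: (1,1), (1,12), (1,2), (1,24), (1,3), ...
Total ordered pairs: 30


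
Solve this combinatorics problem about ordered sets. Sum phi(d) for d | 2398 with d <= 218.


Divisors of 2398 up to 218: [1, 2, 11, 22, 109, 218]
phi values: [1, 1, 10, 10, 108, 108]
Sum = 238


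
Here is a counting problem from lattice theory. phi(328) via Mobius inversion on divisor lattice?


phi(n) = n * prod_{p|n} (1 - 1/p).
Prime divisors of 328: [2, 41]
phi(328) = 328 * (1 - 1/2) * (1 - 1/41)
phi(328) = 160


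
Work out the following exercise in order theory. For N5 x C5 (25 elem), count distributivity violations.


Distributive law: a ^ (b v c) = (a ^ b) v (a ^ c).
Check all 25^3 = 15625 ordered triples (a,b,c).
  e.g. a=(b,0), b=(a,0), c=(c,0): lhs=(b,0) != rhs=(a,0)
  e.g. a=(b,0), b=(a,0), c=(c,1): lhs=(b,0) != rhs=(a,0)
Total violating triples: 250


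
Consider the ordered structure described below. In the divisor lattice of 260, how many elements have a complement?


An element a is complemented if some b has a meet b = bottom, a join b = top.
a is complemented iff gcd(a, n/a)=1, i.e. a is a unitary divisor of 260.
Complemented elements: 1, 4, 5, 13, 20, 52, ... (2 more)
Count: 8


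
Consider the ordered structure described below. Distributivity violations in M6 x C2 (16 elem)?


Distributive law: a ^ (b v c) = (a ^ b) v (a ^ c).
Check all 16^3 = 4096 ordered triples (a,b,c).
  e.g. a=(a1,0), b=(a2,0), c=(a3,0): lhs=(a1,0) != rhs=(0,0)
  e.g. a=(a1,0), b=(a2,0), c=(a3,1): lhs=(a1,0) != rhs=(0,0)
Total violating triples: 960


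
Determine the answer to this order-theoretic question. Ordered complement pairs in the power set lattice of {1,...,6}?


Complement pair (a,b): a meet b = bottom, a join b = top.
Here: A intersect B = {} and A union B = {1,...,6}.
Pairs found: ({},{1,2,3,4,5,6}), ({1},{2,3,4,5,6}), ({2},{1,3,4,5,6}), ({3},{1,2,4,5,6}), ... (60 more)
Total ordered pairs: 64


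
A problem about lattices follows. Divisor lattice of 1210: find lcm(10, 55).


In a divisor lattice, join = lcm (least common multiple).
gcd(10,55) = 5
lcm(10,55) = 10*55/gcd = 550/5 = 110


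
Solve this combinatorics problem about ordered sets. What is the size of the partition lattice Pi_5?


B(n) = number of set partitions of an n-element set.
B(n) satisfies the recurrence: B(n+1) = sum_k C(n,k)*B(k).
B(5) = 52


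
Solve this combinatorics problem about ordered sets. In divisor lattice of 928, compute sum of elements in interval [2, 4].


Interval [2,4] in divisors of 928: [2, 4]
Sum = 6


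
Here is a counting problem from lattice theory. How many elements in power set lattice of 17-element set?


Power set = 2^n.
2^17 = 131072


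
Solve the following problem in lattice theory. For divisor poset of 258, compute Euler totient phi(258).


phi(n) = n * prod_{p|n} (1 - 1/p).
Prime divisors of 258: [2, 3, 43]
phi(258) = 258 * (1 - 1/2) * (1 - 1/3) * (1 - 1/43)
phi(258) = 84


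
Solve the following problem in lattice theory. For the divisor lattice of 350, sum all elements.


sigma(n) = sum of divisors.
Divisors of 350: [1, 2, 5, 7, 10, 14, 25, 35, 50, 70, 175, 350]
Sum = 744


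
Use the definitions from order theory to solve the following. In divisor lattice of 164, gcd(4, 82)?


Meet=gcd.
gcd(4,82)=2


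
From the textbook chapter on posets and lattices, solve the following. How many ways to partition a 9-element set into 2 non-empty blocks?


S(n,k) = k*S(n-1,k) + S(n-1,k-1).
S(8,2) = 127, S(8,1) = 1
S(9,2) = 2*127 + 1 = 254 + 1
S(9,2) = 255


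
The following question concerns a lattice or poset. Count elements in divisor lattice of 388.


Divisors of 388: [1, 2, 4, 97, 194, 388]
Count: 6


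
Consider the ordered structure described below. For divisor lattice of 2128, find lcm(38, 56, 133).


In a divisor lattice, join = lcm (least common multiple).
Compute lcm iteratively: start with first element, then lcm(current, next).
Elements: [38, 56, 133]
lcm(38,56) = 1064
lcm(1064,133) = 1064
Final lcm = 1064


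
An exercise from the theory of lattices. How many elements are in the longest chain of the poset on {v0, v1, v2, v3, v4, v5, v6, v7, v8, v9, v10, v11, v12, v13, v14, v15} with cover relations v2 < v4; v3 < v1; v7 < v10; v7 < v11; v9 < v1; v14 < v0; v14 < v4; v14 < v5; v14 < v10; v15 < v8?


A chain is a totally ordered subset; we count the number of elements in a maximum chain.
Compute, for each element x, the size of the longest chain ending at x:
  v2: 1
  v3: 1
  v6: 1
  v7: 1
  v9: 1
  v12: 1
  ...
A maximum chain: v14 < v0
Number of elements in the longest chain: 2


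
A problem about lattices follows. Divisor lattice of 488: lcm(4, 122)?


Join=lcm.
gcd(4,122)=2
lcm=244


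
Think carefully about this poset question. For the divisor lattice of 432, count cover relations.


A cover relation a -< b holds when a < b with no c strictly between.
Cover relations:
  1 -< 2
  1 -< 3
  2 -< 4
  2 -< 6
  3 -< 6
  3 -< 9
  4 -< 8
  4 -< 12
  ...23 more
Total: 31


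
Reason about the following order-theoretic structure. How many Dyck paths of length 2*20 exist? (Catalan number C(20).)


C(n) = C(2n, n) / (n+1).
C(40, 20) = 137846528820
C(20) = 137846528820 / 21 = 6564120420


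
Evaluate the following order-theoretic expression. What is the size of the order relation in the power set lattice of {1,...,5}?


The order relation is {(a,b) : a <= b}, reflexive so it includes (a,a).
Examples: ({},{}), ({},{1,2}), ({},{1,2,3}), ({},{1,2,3,4}), ({},{1,2,3,4,5}), ...
Total ordered pairs: 243


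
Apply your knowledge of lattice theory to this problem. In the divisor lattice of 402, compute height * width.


Height = length of longest chain minus 1; width = size of largest antichain.
A maximum chain: 1 | 67 | 201 | 402  (height 3).
A maximum antichain: {2, 3, 67}  (width 3).
Product = 3 * 3 = 9


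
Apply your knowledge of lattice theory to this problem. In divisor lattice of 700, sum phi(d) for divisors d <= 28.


Divisors of 700 up to 28: [1, 2, 4, 5, 7, 10, 14, 20, 25, 28]
phi values: [1, 1, 2, 4, 6, 4, 6, 8, 20, 12]
Sum = 64


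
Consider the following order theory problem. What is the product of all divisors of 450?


Divisors of 450: [1, 2, 3, 5, 6, 9, 10, 15, 18, 25, 30, 45, 50, 75, 90, 150, 225, 450]
Product = n^(d(n)/2) = 450^(18/2)
Product = 756680642578125000000000


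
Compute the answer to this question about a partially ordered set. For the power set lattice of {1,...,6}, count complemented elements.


An element a is complemented if some b has a meet b = bottom, a join b = top.
every subset A has complement S\A, so all elements are complemented.
Complemented elements: {}, {1}, {2}, {3}, {4}, {5}, ... (58 more)
Count: 64


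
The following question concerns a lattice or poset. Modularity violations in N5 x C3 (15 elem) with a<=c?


Modular law: if a <= c then a v (b ^ c) = (a v b) ^ c.
Check all triples (a,b,c) with a <= c among 15 elements.
  e.g. a=(a,0), b=(c,0), c=(b,0): lhs=(a,0) != rhs=(b,0)
  e.g. a=(a,0), b=(c,1), c=(b,0): lhs=(a,0) != rhs=(b,0)
Total violating triples: 18


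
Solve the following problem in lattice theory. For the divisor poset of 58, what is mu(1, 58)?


In a divisor lattice, mu(a,b) = mu(b/a) where mu is the classical Mobius function.
b/a = 58/1 = 58
Prime factorization of 58: primes [2, 29]
58 is squarefree with 2 prime factor(s), so mu(58) = (-1)^2 = 1


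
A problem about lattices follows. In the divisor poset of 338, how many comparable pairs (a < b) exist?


A comparable pair {a,b} has a < b or b < a in the order.
Count unordered pairs where one element is strictly below the other.
Examples: {1,2}, {1,13}, {1,26}, {1,169}, ...
Total comparable pairs: 12


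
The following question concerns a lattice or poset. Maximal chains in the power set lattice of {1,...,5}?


A maximal chain goes from the minimum element to a maximal element via cover relations.
Counting all min-to-max paths in the cover graph.
Total maximal chains: 120


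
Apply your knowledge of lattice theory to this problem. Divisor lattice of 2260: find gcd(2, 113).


In a divisor lattice, meet = gcd (greatest common divisor).
By Euclidean algorithm or factoring: gcd(2,113) = 1


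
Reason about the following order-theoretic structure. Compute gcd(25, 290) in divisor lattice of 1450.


In a divisor lattice, meet = gcd (greatest common divisor).
By Euclidean algorithm or factoring: gcd(25,290) = 5


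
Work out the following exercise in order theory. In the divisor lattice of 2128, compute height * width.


Height = length of longest chain minus 1; width = size of largest antichain.
A maximum chain: 1 | 19 | 133 | 266 | 532 | 1064 | 2128  (height 6).
A maximum antichain: {4, 14, 38, 133}  (width 4).
Product = 6 * 4 = 24


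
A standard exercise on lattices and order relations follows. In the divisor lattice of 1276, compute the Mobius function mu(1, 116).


In a divisor lattice, mu(a,b) = mu(b/a) where mu is the classical Mobius function.
b/a = 116/1 = 116
Prime factorization of 116: primes [2, 29]
116 is not squarefree, so mu(116) = 0


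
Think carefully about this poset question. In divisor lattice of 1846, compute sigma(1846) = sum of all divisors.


sigma(n) = sum of divisors.
Divisors of 1846: [1, 2, 13, 26, 71, 142, 923, 1846]
Sum = 3024


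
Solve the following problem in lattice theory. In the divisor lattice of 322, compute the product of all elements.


Divisors of 322: [1, 2, 7, 14, 23, 46, 161, 322]
Product = n^(d(n)/2) = 322^(8/2)
Product = 10750371856


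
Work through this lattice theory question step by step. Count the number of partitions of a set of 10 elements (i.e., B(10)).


B(n) = number of set partitions of an n-element set.
B(n) satisfies the recurrence: B(n+1) = sum_k C(n,k)*B(k).
B(10) = 115975


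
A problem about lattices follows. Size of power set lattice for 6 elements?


Power set = 2^n.
2^6 = 64


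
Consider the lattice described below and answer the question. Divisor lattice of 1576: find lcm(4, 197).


In a divisor lattice, join = lcm (least common multiple).
gcd(4,197) = 1
lcm(4,197) = 4*197/gcd = 788/1 = 788


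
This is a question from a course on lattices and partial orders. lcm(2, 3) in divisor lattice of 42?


Join=lcm.
gcd(2,3)=1
lcm=6


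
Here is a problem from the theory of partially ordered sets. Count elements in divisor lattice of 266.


Divisors of 266: [1, 2, 7, 14, 19, 38, 133, 266]
Count: 8


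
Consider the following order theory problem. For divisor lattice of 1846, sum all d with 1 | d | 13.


Interval [1,13] in divisors of 1846: [1, 13]
Sum = 14


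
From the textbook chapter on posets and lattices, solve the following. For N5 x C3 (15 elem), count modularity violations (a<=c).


Modular law: if a <= c then a v (b ^ c) = (a v b) ^ c.
Check all triples (a,b,c) with a <= c among 15 elements.
  e.g. a=(a,0), b=(c,0), c=(b,0): lhs=(a,0) != rhs=(b,0)
  e.g. a=(a,0), b=(c,1), c=(b,0): lhs=(a,0) != rhs=(b,0)
Total violating triples: 18


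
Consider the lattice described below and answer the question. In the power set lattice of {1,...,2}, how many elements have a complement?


An element a is complemented if some b has a meet b = bottom, a join b = top.
every subset A has complement S\A, so all elements are complemented.
Complemented elements: {}, {1}, {2}, {1,2}
Count: 4


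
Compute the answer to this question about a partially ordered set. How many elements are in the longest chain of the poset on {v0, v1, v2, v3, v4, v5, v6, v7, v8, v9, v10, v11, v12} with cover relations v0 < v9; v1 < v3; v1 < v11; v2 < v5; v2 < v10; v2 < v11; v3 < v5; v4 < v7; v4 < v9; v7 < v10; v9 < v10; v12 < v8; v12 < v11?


A chain is a totally ordered subset; we count the number of elements in a maximum chain.
Compute, for each element x, the size of the longest chain ending at x:
  v0: 1
  v1: 1
  v2: 1
  v4: 1
  v6: 1
  v12: 1
  ...
A maximum chain: v1 < v3 < v5
Number of elements in the longest chain: 3


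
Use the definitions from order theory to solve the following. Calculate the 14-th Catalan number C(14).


C(n) = C(2n, n) / (n+1).
C(28, 14) = 40116600
C(14) = 40116600 / 15 = 2674440


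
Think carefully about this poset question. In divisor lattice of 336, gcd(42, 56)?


Meet=gcd.
gcd(42,56)=14


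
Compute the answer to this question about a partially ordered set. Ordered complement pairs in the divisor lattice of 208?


Complement pair (a,b): a meet b = bottom, a join b = top.
Here: gcd(a,b)=1 and lcm(a,b)=208, i.e. a*b=208 with a,b coprime.
Pairs found: (1,208), (13,16), (16,13), (208,1)
Total ordered pairs: 4


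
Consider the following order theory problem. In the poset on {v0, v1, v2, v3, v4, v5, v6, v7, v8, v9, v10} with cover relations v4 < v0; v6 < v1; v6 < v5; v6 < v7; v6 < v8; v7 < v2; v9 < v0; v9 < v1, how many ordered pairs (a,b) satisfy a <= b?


The order relation is {(a,b) : a <= b}, reflexive so it includes (a,a).
Examples: (v0,v0), (v1,v1), (v10,v10), (v2,v2), (v3,v3), ...
Total ordered pairs: 20


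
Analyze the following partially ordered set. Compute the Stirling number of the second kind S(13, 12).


S(n,k) = k*S(n-1,k) + S(n-1,k-1).
S(12,12) = 1, S(12,11) = 66
S(13,12) = 12*1 + 66 = 12 + 66
S(13,12) = 78


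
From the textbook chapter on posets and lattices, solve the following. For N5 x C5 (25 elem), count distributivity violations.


Distributive law: a ^ (b v c) = (a ^ b) v (a ^ c).
Check all 25^3 = 15625 ordered triples (a,b,c).
  e.g. a=(b,0), b=(a,0), c=(c,0): lhs=(b,0) != rhs=(a,0)
  e.g. a=(b,0), b=(a,0), c=(c,1): lhs=(b,0) != rhs=(a,0)
Total violating triples: 250


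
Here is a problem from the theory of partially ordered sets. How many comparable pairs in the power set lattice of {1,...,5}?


A comparable pair {a,b} has a < b or b < a in the order.
Count unordered pairs where one element is strictly below the other.
Examples: {{},{1}}, {{},{2}}, {{},{3}}, {{},{4}}, ...
Total comparable pairs: 211


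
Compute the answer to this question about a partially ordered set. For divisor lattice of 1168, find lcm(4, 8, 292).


In a divisor lattice, join = lcm (least common multiple).
Compute lcm iteratively: start with first element, then lcm(current, next).
Elements: [4, 8, 292]
lcm(4,8) = 8
lcm(8,292) = 584
Final lcm = 584


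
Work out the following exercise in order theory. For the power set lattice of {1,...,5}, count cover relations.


A cover relation a -< b holds when a < b with no c strictly between.
Cover relations:
  {} -< {1}
  {} -< {2}
  {} -< {3}
  {} -< {4}
  {} -< {5}
  {1} -< {1,2}
  {1} -< {1,3}
  {1} -< {1,4}
  ...72 more
Total: 80


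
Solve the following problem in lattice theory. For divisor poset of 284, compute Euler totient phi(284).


phi(n) = n * prod_{p|n} (1 - 1/p).
Prime divisors of 284: [2, 71]
phi(284) = 284 * (1 - 1/2) * (1 - 1/71)
phi(284) = 140


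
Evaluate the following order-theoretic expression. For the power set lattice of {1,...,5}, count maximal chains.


A maximal chain goes from the minimum element to a maximal element via cover relations.
Counting all min-to-max paths in the cover graph.
Total maximal chains: 120


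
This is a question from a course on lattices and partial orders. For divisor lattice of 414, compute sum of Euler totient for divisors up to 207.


Divisors of 414 up to 207: [1, 2, 3, 6, 9, 18, 23, 46, 69, 138, 207]
phi values: [1, 1, 2, 2, 6, 6, 22, 22, 44, 44, 132]
Sum = 282


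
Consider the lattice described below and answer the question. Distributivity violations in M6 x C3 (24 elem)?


Distributive law: a ^ (b v c) = (a ^ b) v (a ^ c).
Check all 24^3 = 13824 ordered triples (a,b,c).
  e.g. a=(a1,0), b=(a2,0), c=(a3,0): lhs=(a1,0) != rhs=(0,0)
  e.g. a=(a1,0), b=(a2,0), c=(a3,1): lhs=(a1,0) != rhs=(0,0)
Total violating triples: 3240


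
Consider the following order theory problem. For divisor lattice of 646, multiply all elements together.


Divisors of 646: [1, 2, 17, 19, 34, 38, 323, 646]
Product = n^(d(n)/2) = 646^(8/2)
Product = 174152643856


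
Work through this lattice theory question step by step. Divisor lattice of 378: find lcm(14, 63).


In a divisor lattice, join = lcm (least common multiple).
gcd(14,63) = 7
lcm(14,63) = 14*63/gcd = 882/7 = 126


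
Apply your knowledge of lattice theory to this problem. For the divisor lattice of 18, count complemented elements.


An element a is complemented if some b has a meet b = bottom, a join b = top.
a is complemented iff gcd(a, n/a)=1, i.e. a is a unitary divisor of 18.
Complemented elements: 1, 2, 9, 18
Count: 4


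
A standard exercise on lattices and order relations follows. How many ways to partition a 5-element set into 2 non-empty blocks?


S(n,k) = k*S(n-1,k) + S(n-1,k-1).
S(4,2) = 7, S(4,1) = 1
S(5,2) = 2*7 + 1 = 14 + 1
S(5,2) = 15


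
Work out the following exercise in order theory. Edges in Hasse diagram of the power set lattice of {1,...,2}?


A cover relation a -< b holds when a < b with no c strictly between.
Cover relations:
  {} -< {1}
  {} -< {2}
  {1} -< {1,2}
  {2} -< {1,2}
Total: 4


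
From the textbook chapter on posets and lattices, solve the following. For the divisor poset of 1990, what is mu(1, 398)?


In a divisor lattice, mu(a,b) = mu(b/a) where mu is the classical Mobius function.
b/a = 398/1 = 398
Prime factorization of 398: primes [2, 199]
398 is squarefree with 2 prime factor(s), so mu(398) = (-1)^2 = 1


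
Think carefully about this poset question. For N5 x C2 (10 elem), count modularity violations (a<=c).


Modular law: if a <= c then a v (b ^ c) = (a v b) ^ c.
Check all triples (a,b,c) with a <= c among 10 elements.
  e.g. a=(a,0), b=(c,0), c=(b,0): lhs=(a,0) != rhs=(b,0)
  e.g. a=(a,0), b=(c,1), c=(b,0): lhs=(a,0) != rhs=(b,0)
Total violating triples: 6


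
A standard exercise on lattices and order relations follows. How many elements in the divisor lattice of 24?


Divisors of 24: [1, 2, 3, 4, 6, 8, 12, 24]
Count: 8


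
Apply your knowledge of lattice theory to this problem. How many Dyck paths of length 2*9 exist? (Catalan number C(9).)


C(n) = C(2n, n) / (n+1).
C(18, 9) = 48620
C(9) = 48620 / 10 = 4862


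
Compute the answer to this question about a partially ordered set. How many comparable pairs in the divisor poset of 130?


A comparable pair {a,b} has a < b or b < a in the order.
Count unordered pairs where one element is strictly below the other.
Examples: {1,2}, {1,5}, {1,10}, {1,13}, ...
Total comparable pairs: 19


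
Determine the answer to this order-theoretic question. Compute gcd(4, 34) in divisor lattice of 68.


In a divisor lattice, meet = gcd (greatest common divisor).
By Euclidean algorithm or factoring: gcd(4,34) = 2


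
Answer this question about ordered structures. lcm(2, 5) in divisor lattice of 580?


Join=lcm.
gcd(2,5)=1
lcm=10


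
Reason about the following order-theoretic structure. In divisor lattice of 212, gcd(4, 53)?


Meet=gcd.
gcd(4,53)=1


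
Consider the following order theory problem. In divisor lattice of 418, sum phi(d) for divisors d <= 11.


Divisors of 418 up to 11: [1, 2, 11]
phi values: [1, 1, 10]
Sum = 12


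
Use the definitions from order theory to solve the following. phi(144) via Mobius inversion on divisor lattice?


phi(n) = n * prod_{p|n} (1 - 1/p).
Prime divisors of 144: [2, 3]
phi(144) = 144 * (1 - 1/2) * (1 - 1/3)
phi(144) = 48


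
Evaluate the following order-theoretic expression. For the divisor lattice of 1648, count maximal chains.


A maximal chain goes from the minimum element to a maximal element via cover relations.
Counting all min-to-max paths in the cover graph.
Total maximal chains: 5


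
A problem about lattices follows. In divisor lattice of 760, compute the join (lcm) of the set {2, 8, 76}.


In a divisor lattice, join = lcm (least common multiple).
Compute lcm iteratively: start with first element, then lcm(current, next).
Elements: [2, 8, 76]
lcm(2,8) = 8
lcm(8,76) = 152
Final lcm = 152


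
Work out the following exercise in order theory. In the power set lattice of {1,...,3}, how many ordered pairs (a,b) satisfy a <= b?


The order relation is {(a,b) : a <= b}, reflexive so it includes (a,a).
Examples: ({},{}), ({},{1,2}), ({},{1,2,3}), ({},{1,3}), ({},{1}), ...
Total ordered pairs: 27


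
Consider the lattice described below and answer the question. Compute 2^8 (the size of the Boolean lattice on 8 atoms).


Power set = 2^n.
2^8 = 256


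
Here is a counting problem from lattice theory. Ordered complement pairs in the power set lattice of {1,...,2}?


Complement pair (a,b): a meet b = bottom, a join b = top.
Here: A intersect B = {} and A union B = {1,...,2}.
Pairs found: ({},{1,2}), ({1},{2}), ({2},{1}), ({1,2},{})
Total ordered pairs: 4


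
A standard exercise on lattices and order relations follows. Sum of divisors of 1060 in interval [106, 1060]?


Interval [106,1060] in divisors of 1060: [106, 212, 530, 1060]
Sum = 1908


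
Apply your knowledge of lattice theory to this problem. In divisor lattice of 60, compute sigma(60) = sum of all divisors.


sigma(n) = sum of divisors.
Divisors of 60: [1, 2, 3, 4, 5, 6, 10, 12, 15, 20, 30, 60]
Sum = 168


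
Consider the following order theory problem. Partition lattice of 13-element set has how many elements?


B(n) = number of set partitions of an n-element set.
B(n) satisfies the recurrence: B(n+1) = sum_k C(n,k)*B(k).
B(13) = 27644437


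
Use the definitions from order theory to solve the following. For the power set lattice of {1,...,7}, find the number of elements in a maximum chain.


A chain is a totally ordered subset; we count the number of elements in a maximum chain.
Compute, for each element x, the size of the longest chain ending at x:
  {}: 1
  {1}: 2
  {2}: 2
  {3}: 2
  {4}: 2
  {5}: 2
  ...
A maximum chain: {} < {1} < {1,2} < {1,2,3} < {1,2,3,4} < {1,2,3,4,5} < {1,2,3,4,5,6} < {1,2,3,4,5,6,7}
Number of elements in the longest chain: 8


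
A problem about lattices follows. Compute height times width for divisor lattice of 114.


Height = length of longest chain minus 1; width = size of largest antichain.
A maximum chain: 1 | 19 | 57 | 114  (height 3).
A maximum antichain: {2, 3, 19}  (width 3).
Product = 3 * 3 = 9


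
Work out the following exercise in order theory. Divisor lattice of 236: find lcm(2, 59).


In a divisor lattice, join = lcm (least common multiple).
gcd(2,59) = 1
lcm(2,59) = 2*59/gcd = 118/1 = 118


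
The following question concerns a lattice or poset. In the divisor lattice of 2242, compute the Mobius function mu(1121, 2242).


In a divisor lattice, mu(a,b) = mu(b/a) where mu is the classical Mobius function.
b/a = 2242/1121 = 2
Prime factorization of 2: primes [2]
2 is squarefree with 1 prime factor(s), so mu(2) = (-1)^1 = -1


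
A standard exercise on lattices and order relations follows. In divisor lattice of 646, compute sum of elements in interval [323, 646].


Interval [323,646] in divisors of 646: [323, 646]
Sum = 969


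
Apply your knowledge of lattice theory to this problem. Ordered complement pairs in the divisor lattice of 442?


Complement pair (a,b): a meet b = bottom, a join b = top.
Here: gcd(a,b)=1 and lcm(a,b)=442, i.e. a*b=442 with a,b coprime.
Pairs found: (1,442), (2,221), (13,34), (17,26), ... (4 more)
Total ordered pairs: 8


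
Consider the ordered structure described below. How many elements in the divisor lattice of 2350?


Divisors of 2350: [1, 2, 5, 10, 25, 47, 50, 94, 235, 470, 1175, 2350]
Count: 12


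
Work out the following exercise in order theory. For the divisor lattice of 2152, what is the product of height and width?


Height = length of longest chain minus 1; width = size of largest antichain.
A maximum chain: 1 | 269 | 538 | 1076 | 2152  (height 4).
A maximum antichain: {2, 269}  (width 2).
Product = 4 * 2 = 8


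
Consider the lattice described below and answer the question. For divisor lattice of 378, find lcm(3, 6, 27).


In a divisor lattice, join = lcm (least common multiple).
Compute lcm iteratively: start with first element, then lcm(current, next).
Elements: [3, 6, 27]
lcm(3,6) = 6
lcm(6,27) = 54
Final lcm = 54


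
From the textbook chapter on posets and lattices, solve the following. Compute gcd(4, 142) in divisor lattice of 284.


In a divisor lattice, meet = gcd (greatest common divisor).
By Euclidean algorithm or factoring: gcd(4,142) = 2


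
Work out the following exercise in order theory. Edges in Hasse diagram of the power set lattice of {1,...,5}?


A cover relation a -< b holds when a < b with no c strictly between.
Cover relations:
  {} -< {1}
  {} -< {2}
  {} -< {3}
  {} -< {4}
  {} -< {5}
  {1} -< {1,2}
  {1} -< {1,3}
  {1} -< {1,4}
  ...72 more
Total: 80


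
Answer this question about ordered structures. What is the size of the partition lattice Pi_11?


B(n) = number of set partitions of an n-element set.
B(n) satisfies the recurrence: B(n+1) = sum_k C(n,k)*B(k).
B(11) = 678570


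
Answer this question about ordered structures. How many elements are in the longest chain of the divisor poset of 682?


A chain is a totally ordered subset; we count the number of elements in a maximum chain.
Compute, for each element x, the size of the longest chain ending at x:
  1: 1
  2: 2
  11: 2
  31: 2
  22: 3
  62: 3
  ...
A maximum chain: 1 < 2 < 22 < 682
Number of elements in the longest chain: 4
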